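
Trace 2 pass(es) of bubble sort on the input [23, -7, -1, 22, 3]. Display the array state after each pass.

After pass 1: [-7, -1, 22, 3, 23] (4 swaps)
After pass 2: [-7, -1, 3, 22, 23] (1 swaps)
Total swaps: 5


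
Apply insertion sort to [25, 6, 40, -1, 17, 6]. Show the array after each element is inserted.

First element 25 is already 'sorted'
Insert 6: shifted 1 elements -> [6, 25, 40, -1, 17, 6]
Insert 40: shifted 0 elements -> [6, 25, 40, -1, 17, 6]
Insert -1: shifted 3 elements -> [-1, 6, 25, 40, 17, 6]
Insert 17: shifted 2 elements -> [-1, 6, 17, 25, 40, 6]
Insert 6: shifted 3 elements -> [-1, 6, 6, 17, 25, 40]


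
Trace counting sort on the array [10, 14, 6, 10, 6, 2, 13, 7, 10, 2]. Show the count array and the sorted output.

Count array: [0, 0, 2, 0, 0, 0, 2, 1, 0, 0, 3, 0, 0, 1, 1]
(count[i] = number of elements equal to i)
Cumulative count: [0, 0, 2, 2, 2, 2, 4, 5, 5, 5, 8, 8, 8, 9, 10]
Sorted: [2, 2, 6, 6, 7, 10, 10, 10, 13, 14]


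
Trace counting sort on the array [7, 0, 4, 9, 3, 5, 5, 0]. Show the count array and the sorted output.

Count array: [2, 0, 0, 1, 1, 2, 0, 1, 0, 1]
(count[i] = number of elements equal to i)
Cumulative count: [2, 2, 2, 3, 4, 6, 6, 7, 7, 8]
Sorted: [0, 0, 3, 4, 5, 5, 7, 9]


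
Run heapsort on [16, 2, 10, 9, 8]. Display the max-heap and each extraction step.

Build heap: [16, 9, 10, 2, 8]
Extract 16: [10, 9, 8, 2, 16]
Extract 10: [9, 2, 8, 10, 16]
Extract 9: [8, 2, 9, 10, 16]
Extract 8: [2, 8, 9, 10, 16]


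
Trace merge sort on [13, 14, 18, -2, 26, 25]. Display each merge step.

Divide and conquer:
  Merge [14] + [18] -> [14, 18]
  Merge [13] + [14, 18] -> [13, 14, 18]
  Merge [26] + [25] -> [25, 26]
  Merge [-2] + [25, 26] -> [-2, 25, 26]
  Merge [13, 14, 18] + [-2, 25, 26] -> [-2, 13, 14, 18, 25, 26]


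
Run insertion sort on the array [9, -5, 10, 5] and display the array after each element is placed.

First element 9 is already 'sorted'
Insert -5: shifted 1 elements -> [-5, 9, 10, 5]
Insert 10: shifted 0 elements -> [-5, 9, 10, 5]
Insert 5: shifted 2 elements -> [-5, 5, 9, 10]


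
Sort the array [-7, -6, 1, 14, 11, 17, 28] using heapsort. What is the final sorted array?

Build heap: [28, 14, 17, -6, 11, -7, 1]
Extract 28: [17, 14, 1, -6, 11, -7, 28]
Extract 17: [14, 11, 1, -6, -7, 17, 28]
Extract 14: [11, -6, 1, -7, 14, 17, 28]
Extract 11: [1, -6, -7, 11, 14, 17, 28]
Extract 1: [-6, -7, 1, 11, 14, 17, 28]
Extract -6: [-7, -6, 1, 11, 14, 17, 28]


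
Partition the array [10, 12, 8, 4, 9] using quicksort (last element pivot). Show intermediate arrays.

Partition 1: pivot=9 at index 2 -> [8, 4, 9, 12, 10]
Partition 2: pivot=4 at index 0 -> [4, 8, 9, 12, 10]
Partition 3: pivot=10 at index 3 -> [4, 8, 9, 10, 12]


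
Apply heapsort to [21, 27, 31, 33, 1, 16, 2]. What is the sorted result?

Build heap: [33, 27, 31, 21, 1, 16, 2]
Extract 33: [31, 27, 16, 21, 1, 2, 33]
Extract 31: [27, 21, 16, 2, 1, 31, 33]
Extract 27: [21, 2, 16, 1, 27, 31, 33]
Extract 21: [16, 2, 1, 21, 27, 31, 33]
Extract 16: [2, 1, 16, 21, 27, 31, 33]
Extract 2: [1, 2, 16, 21, 27, 31, 33]


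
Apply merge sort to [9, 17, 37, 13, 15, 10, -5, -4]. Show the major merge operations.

Divide and conquer:
  Merge [9] + [17] -> [9, 17]
  Merge [37] + [13] -> [13, 37]
  Merge [9, 17] + [13, 37] -> [9, 13, 17, 37]
  Merge [15] + [10] -> [10, 15]
  Merge [-5] + [-4] -> [-5, -4]
  Merge [10, 15] + [-5, -4] -> [-5, -4, 10, 15]
  Merge [9, 13, 17, 37] + [-5, -4, 10, 15] -> [-5, -4, 9, 10, 13, 15, 17, 37]


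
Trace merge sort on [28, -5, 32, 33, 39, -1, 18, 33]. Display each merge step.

Divide and conquer:
  Merge [28] + [-5] -> [-5, 28]
  Merge [32] + [33] -> [32, 33]
  Merge [-5, 28] + [32, 33] -> [-5, 28, 32, 33]
  Merge [39] + [-1] -> [-1, 39]
  Merge [18] + [33] -> [18, 33]
  Merge [-1, 39] + [18, 33] -> [-1, 18, 33, 39]
  Merge [-5, 28, 32, 33] + [-1, 18, 33, 39] -> [-5, -1, 18, 28, 32, 33, 33, 39]


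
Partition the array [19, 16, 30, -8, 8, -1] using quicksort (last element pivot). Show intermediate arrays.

Partition 1: pivot=-1 at index 1 -> [-8, -1, 30, 19, 8, 16]
Partition 2: pivot=16 at index 3 -> [-8, -1, 8, 16, 30, 19]
Partition 3: pivot=19 at index 4 -> [-8, -1, 8, 16, 19, 30]


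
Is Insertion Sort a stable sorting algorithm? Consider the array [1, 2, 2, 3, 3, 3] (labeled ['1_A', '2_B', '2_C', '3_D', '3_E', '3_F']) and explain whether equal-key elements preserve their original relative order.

Trace Insertion Sort on the labeled array (the key is the number; the letter only tracks identity):
  Insert 2_B at index 1: [1_A, 2_B, 2_C, 3_D, 3_E, 3_F]
  Insert 2_C at index 2: [1_A, 2_B, 2_C, 3_D, 3_E, 3_F]
  Insert 3_D at index 3: [1_A, 2_B, 2_C, 3_D, 3_E, 3_F]
  Insert 3_E at index 4: [1_A, 2_B, 2_C, 3_D, 3_E, 3_F]
  Insert 3_F at index 5: [1_A, 2_B, 2_C, 3_D, 3_E, 3_F]
Final order: [1_A, 2_B, 2_C, 3_D, 3_E, 3_F]
Equal keys:
  value 2: originally 2_B, 2_C; after sorting 2_B, 2_C -> order preserved
  value 3: originally 3_D, 3_E, 3_F; after sorting 3_D, 3_E, 3_F -> order preserved
All equal keys kept their original relative order. Insertion Sort is stable: elements are shifted only while they are strictly greater than the key, so a key is inserted after any equal elements already placed.
Answer: Stable


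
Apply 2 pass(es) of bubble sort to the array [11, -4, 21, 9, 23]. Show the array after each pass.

After pass 1: [-4, 11, 9, 21, 23] (2 swaps)
After pass 2: [-4, 9, 11, 21, 23] (1 swaps)
Total swaps: 3


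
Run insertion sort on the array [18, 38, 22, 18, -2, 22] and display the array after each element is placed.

First element 18 is already 'sorted'
Insert 38: shifted 0 elements -> [18, 38, 22, 18, -2, 22]
Insert 22: shifted 1 elements -> [18, 22, 38, 18, -2, 22]
Insert 18: shifted 2 elements -> [18, 18, 22, 38, -2, 22]
Insert -2: shifted 4 elements -> [-2, 18, 18, 22, 38, 22]
Insert 22: shifted 1 elements -> [-2, 18, 18, 22, 22, 38]


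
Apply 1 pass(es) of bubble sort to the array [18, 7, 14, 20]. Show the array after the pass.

After pass 1: [7, 14, 18, 20] (2 swaps)
Total swaps: 2


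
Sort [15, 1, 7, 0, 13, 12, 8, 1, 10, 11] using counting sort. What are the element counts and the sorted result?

Count array: [1, 2, 0, 0, 0, 0, 0, 1, 1, 0, 1, 1, 1, 1, 0, 1]
(count[i] = number of elements equal to i)
Cumulative count: [1, 3, 3, 3, 3, 3, 3, 4, 5, 5, 6, 7, 8, 9, 9, 10]
Sorted: [0, 1, 1, 7, 8, 10, 11, 12, 13, 15]


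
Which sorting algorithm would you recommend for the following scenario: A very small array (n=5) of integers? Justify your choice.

Best choice: Insertion sort
Reason: For tiny inputs the O(n^2) overhead is negligible and insertion sort has minimal constant factors


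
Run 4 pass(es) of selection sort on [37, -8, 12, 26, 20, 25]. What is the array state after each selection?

Pass 1: Select minimum -8 at index 1, swap -> [-8, 37, 12, 26, 20, 25]
Pass 2: Select minimum 12 at index 2, swap -> [-8, 12, 37, 26, 20, 25]
Pass 3: Select minimum 20 at index 4, swap -> [-8, 12, 20, 26, 37, 25]
Pass 4: Select minimum 25 at index 5, swap -> [-8, 12, 20, 25, 37, 26]


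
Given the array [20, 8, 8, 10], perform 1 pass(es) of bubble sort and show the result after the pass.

After pass 1: [8, 8, 10, 20] (3 swaps)
Total swaps: 3


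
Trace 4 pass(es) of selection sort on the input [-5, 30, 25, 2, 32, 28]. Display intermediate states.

Pass 1: Select minimum -5 at index 0, swap -> [-5, 30, 25, 2, 32, 28]
Pass 2: Select minimum 2 at index 3, swap -> [-5, 2, 25, 30, 32, 28]
Pass 3: Select minimum 25 at index 2, swap -> [-5, 2, 25, 30, 32, 28]
Pass 4: Select minimum 28 at index 5, swap -> [-5, 2, 25, 28, 32, 30]


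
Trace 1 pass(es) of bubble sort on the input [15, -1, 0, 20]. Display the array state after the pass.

After pass 1: [-1, 0, 15, 20] (2 swaps)
Total swaps: 2


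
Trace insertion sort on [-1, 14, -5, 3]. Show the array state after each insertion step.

First element -1 is already 'sorted'
Insert 14: shifted 0 elements -> [-1, 14, -5, 3]
Insert -5: shifted 2 elements -> [-5, -1, 14, 3]
Insert 3: shifted 1 elements -> [-5, -1, 3, 14]


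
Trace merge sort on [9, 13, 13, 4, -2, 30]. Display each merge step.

Divide and conquer:
  Merge [13] + [13] -> [13, 13]
  Merge [9] + [13, 13] -> [9, 13, 13]
  Merge [-2] + [30] -> [-2, 30]
  Merge [4] + [-2, 30] -> [-2, 4, 30]
  Merge [9, 13, 13] + [-2, 4, 30] -> [-2, 4, 9, 13, 13, 30]


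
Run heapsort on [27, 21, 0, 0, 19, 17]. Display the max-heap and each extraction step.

Build heap: [27, 21, 17, 0, 19, 0]
Extract 27: [21, 19, 17, 0, 0, 27]
Extract 21: [19, 0, 17, 0, 21, 27]
Extract 19: [17, 0, 0, 19, 21, 27]
Extract 17: [0, 0, 17, 19, 21, 27]
Extract 0: [0, 0, 17, 19, 21, 27]


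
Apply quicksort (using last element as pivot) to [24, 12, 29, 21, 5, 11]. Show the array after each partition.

Partition 1: pivot=11 at index 1 -> [5, 11, 29, 21, 24, 12]
Partition 2: pivot=12 at index 2 -> [5, 11, 12, 21, 24, 29]
Partition 3: pivot=29 at index 5 -> [5, 11, 12, 21, 24, 29]
Partition 4: pivot=24 at index 4 -> [5, 11, 12, 21, 24, 29]


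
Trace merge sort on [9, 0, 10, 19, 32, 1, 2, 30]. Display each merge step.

Divide and conquer:
  Merge [9] + [0] -> [0, 9]
  Merge [10] + [19] -> [10, 19]
  Merge [0, 9] + [10, 19] -> [0, 9, 10, 19]
  Merge [32] + [1] -> [1, 32]
  Merge [2] + [30] -> [2, 30]
  Merge [1, 32] + [2, 30] -> [1, 2, 30, 32]
  Merge [0, 9, 10, 19] + [1, 2, 30, 32] -> [0, 1, 2, 9, 10, 19, 30, 32]


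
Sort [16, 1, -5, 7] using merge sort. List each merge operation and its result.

Divide and conquer:
  Merge [16] + [1] -> [1, 16]
  Merge [-5] + [7] -> [-5, 7]
  Merge [1, 16] + [-5, 7] -> [-5, 1, 7, 16]


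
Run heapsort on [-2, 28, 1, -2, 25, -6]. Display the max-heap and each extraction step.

Build heap: [28, 25, 1, -2, -2, -6]
Extract 28: [25, -2, 1, -6, -2, 28]
Extract 25: [1, -2, -2, -6, 25, 28]
Extract 1: [-2, -6, -2, 1, 25, 28]
Extract -2: [-2, -6, -2, 1, 25, 28]
Extract -2: [-6, -2, -2, 1, 25, 28]


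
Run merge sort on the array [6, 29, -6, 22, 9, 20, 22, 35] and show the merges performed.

Divide and conquer:
  Merge [6] + [29] -> [6, 29]
  Merge [-6] + [22] -> [-6, 22]
  Merge [6, 29] + [-6, 22] -> [-6, 6, 22, 29]
  Merge [9] + [20] -> [9, 20]
  Merge [22] + [35] -> [22, 35]
  Merge [9, 20] + [22, 35] -> [9, 20, 22, 35]
  Merge [-6, 6, 22, 29] + [9, 20, 22, 35] -> [-6, 6, 9, 20, 22, 22, 29, 35]


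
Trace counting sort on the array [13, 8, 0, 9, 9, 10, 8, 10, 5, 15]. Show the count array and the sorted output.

Count array: [1, 0, 0, 0, 0, 1, 0, 0, 2, 2, 2, 0, 0, 1, 0, 1]
(count[i] = number of elements equal to i)
Cumulative count: [1, 1, 1, 1, 1, 2, 2, 2, 4, 6, 8, 8, 8, 9, 9, 10]
Sorted: [0, 5, 8, 8, 9, 9, 10, 10, 13, 15]


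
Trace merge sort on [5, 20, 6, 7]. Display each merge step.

Divide and conquer:
  Merge [5] + [20] -> [5, 20]
  Merge [6] + [7] -> [6, 7]
  Merge [5, 20] + [6, 7] -> [5, 6, 7, 20]


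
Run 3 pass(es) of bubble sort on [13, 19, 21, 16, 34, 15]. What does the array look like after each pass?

After pass 1: [13, 19, 16, 21, 15, 34] (2 swaps)
After pass 2: [13, 16, 19, 15, 21, 34] (2 swaps)
After pass 3: [13, 16, 15, 19, 21, 34] (1 swaps)
Total swaps: 5


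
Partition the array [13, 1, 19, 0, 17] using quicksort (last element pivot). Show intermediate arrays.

Partition 1: pivot=17 at index 3 -> [13, 1, 0, 17, 19]
Partition 2: pivot=0 at index 0 -> [0, 1, 13, 17, 19]
Partition 3: pivot=13 at index 2 -> [0, 1, 13, 17, 19]


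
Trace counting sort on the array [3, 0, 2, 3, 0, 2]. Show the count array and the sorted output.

Count array: [2, 0, 2, 2]
(count[i] = number of elements equal to i)
Cumulative count: [2, 2, 4, 6]
Sorted: [0, 0, 2, 2, 3, 3]


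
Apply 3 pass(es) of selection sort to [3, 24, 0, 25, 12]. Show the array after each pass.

Pass 1: Select minimum 0 at index 2, swap -> [0, 24, 3, 25, 12]
Pass 2: Select minimum 3 at index 2, swap -> [0, 3, 24, 25, 12]
Pass 3: Select minimum 12 at index 4, swap -> [0, 3, 12, 25, 24]


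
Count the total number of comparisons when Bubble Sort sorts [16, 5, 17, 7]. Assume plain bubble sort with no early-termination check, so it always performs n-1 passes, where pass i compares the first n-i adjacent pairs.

Pass 1: compare adjacent pairs (0,1)..(2,3) = 3 comparison(s), 2 swap(s) -> [5, 16, 7, 17]
Pass 2: compare adjacent pairs (0,1)..(1,2) = 2 comparison(s), 1 swap(s) -> [5, 7, 16, 17]
Pass 3: compare adjacent pairs (0,1)..(0,1) = 1 comparison(s), 0 swap(s) -> [5, 7, 16, 17]
Total comparisons: 3 + 2 + 1 = 6


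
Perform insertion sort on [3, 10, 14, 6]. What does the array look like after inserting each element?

First element 3 is already 'sorted'
Insert 10: shifted 0 elements -> [3, 10, 14, 6]
Insert 14: shifted 0 elements -> [3, 10, 14, 6]
Insert 6: shifted 2 elements -> [3, 6, 10, 14]


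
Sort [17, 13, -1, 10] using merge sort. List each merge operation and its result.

Divide and conquer:
  Merge [17] + [13] -> [13, 17]
  Merge [-1] + [10] -> [-1, 10]
  Merge [13, 17] + [-1, 10] -> [-1, 10, 13, 17]


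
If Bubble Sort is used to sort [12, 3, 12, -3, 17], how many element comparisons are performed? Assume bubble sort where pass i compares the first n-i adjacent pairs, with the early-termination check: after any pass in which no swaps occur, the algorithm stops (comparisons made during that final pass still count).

Pass 1: compare adjacent pairs (0,1)..(3,4) = 4 comparison(s), 2 swap(s) -> [3, 12, -3, 12, 17]
Pass 2: compare adjacent pairs (0,1)..(2,3) = 3 comparison(s), 1 swap(s) -> [3, -3, 12, 12, 17]
Pass 3: compare adjacent pairs (0,1)..(1,2) = 2 comparison(s), 1 swap(s) -> [-3, 3, 12, 12, 17]
Pass 4: compare adjacent pairs (0,1)..(0,1) = 1 comparison(s), 0 swap(s) -> [-3, 3, 12, 12, 17]
No swaps in this pass, so bubble sort stops here.
Total comparisons: 4 + 3 + 2 + 1 = 10


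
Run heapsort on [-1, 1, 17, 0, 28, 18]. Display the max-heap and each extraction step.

Build heap: [28, 1, 18, 0, -1, 17]
Extract 28: [18, 1, 17, 0, -1, 28]
Extract 18: [17, 1, -1, 0, 18, 28]
Extract 17: [1, 0, -1, 17, 18, 28]
Extract 1: [0, -1, 1, 17, 18, 28]
Extract 0: [-1, 0, 1, 17, 18, 28]


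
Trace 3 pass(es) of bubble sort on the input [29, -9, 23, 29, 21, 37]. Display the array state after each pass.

After pass 1: [-9, 23, 29, 21, 29, 37] (3 swaps)
After pass 2: [-9, 23, 21, 29, 29, 37] (1 swaps)
After pass 3: [-9, 21, 23, 29, 29, 37] (1 swaps)
Total swaps: 5


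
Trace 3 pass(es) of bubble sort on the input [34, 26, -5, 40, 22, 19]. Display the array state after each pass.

After pass 1: [26, -5, 34, 22, 19, 40] (4 swaps)
After pass 2: [-5, 26, 22, 19, 34, 40] (3 swaps)
After pass 3: [-5, 22, 19, 26, 34, 40] (2 swaps)
Total swaps: 9


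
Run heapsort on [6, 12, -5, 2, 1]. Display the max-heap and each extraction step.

Build heap: [12, 6, -5, 2, 1]
Extract 12: [6, 2, -5, 1, 12]
Extract 6: [2, 1, -5, 6, 12]
Extract 2: [1, -5, 2, 6, 12]
Extract 1: [-5, 1, 2, 6, 12]


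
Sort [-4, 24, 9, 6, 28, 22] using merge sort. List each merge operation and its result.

Divide and conquer:
  Merge [24] + [9] -> [9, 24]
  Merge [-4] + [9, 24] -> [-4, 9, 24]
  Merge [28] + [22] -> [22, 28]
  Merge [6] + [22, 28] -> [6, 22, 28]
  Merge [-4, 9, 24] + [6, 22, 28] -> [-4, 6, 9, 22, 24, 28]


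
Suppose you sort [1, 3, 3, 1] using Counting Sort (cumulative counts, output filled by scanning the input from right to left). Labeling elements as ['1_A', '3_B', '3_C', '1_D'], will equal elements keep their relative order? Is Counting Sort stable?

Trace Counting Sort on the labeled array (the key is the number; the letter only tracks identity):
  Counts for values 0..3: [0, 2, 0, 2]
  Cumulative counts: [0, 2, 2, 4]
  Scan right to left: place 1_D at output index 1
  Scan right to left: place 3_C at output index 3
  Scan right to left: place 3_B at output index 2
  Scan right to left: place 1_A at output index 0
  Output: [1_A, 1_D, 3_B, 3_C]
Equal keys:
  value 1: originally 1_A, 1_D; after sorting 1_A, 1_D -> order preserved
  value 3: originally 3_B, 3_C; after sorting 3_B, 3_C -> order preserved
All equal keys kept their original relative order. Counting Sort is stable: scanning the input right to left with decreasing cumulative counts places later duplicates at later output positions.
Answer: Stable


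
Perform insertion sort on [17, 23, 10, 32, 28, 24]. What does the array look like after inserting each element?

First element 17 is already 'sorted'
Insert 23: shifted 0 elements -> [17, 23, 10, 32, 28, 24]
Insert 10: shifted 2 elements -> [10, 17, 23, 32, 28, 24]
Insert 32: shifted 0 elements -> [10, 17, 23, 32, 28, 24]
Insert 28: shifted 1 elements -> [10, 17, 23, 28, 32, 24]
Insert 24: shifted 2 elements -> [10, 17, 23, 24, 28, 32]


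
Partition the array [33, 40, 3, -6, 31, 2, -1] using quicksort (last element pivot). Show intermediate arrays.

Partition 1: pivot=-1 at index 1 -> [-6, -1, 3, 33, 31, 2, 40]
Partition 2: pivot=40 at index 6 -> [-6, -1, 3, 33, 31, 2, 40]
Partition 3: pivot=2 at index 2 -> [-6, -1, 2, 33, 31, 3, 40]
Partition 4: pivot=3 at index 3 -> [-6, -1, 2, 3, 31, 33, 40]
Partition 5: pivot=33 at index 5 -> [-6, -1, 2, 3, 31, 33, 40]


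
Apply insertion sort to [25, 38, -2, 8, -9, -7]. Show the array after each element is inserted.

First element 25 is already 'sorted'
Insert 38: shifted 0 elements -> [25, 38, -2, 8, -9, -7]
Insert -2: shifted 2 elements -> [-2, 25, 38, 8, -9, -7]
Insert 8: shifted 2 elements -> [-2, 8, 25, 38, -9, -7]
Insert -9: shifted 4 elements -> [-9, -2, 8, 25, 38, -7]
Insert -7: shifted 4 elements -> [-9, -7, -2, 8, 25, 38]


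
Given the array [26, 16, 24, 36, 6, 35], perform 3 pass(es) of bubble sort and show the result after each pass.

After pass 1: [16, 24, 26, 6, 35, 36] (4 swaps)
After pass 2: [16, 24, 6, 26, 35, 36] (1 swaps)
After pass 3: [16, 6, 24, 26, 35, 36] (1 swaps)
Total swaps: 6


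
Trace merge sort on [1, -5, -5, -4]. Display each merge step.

Divide and conquer:
  Merge [1] + [-5] -> [-5, 1]
  Merge [-5] + [-4] -> [-5, -4]
  Merge [-5, 1] + [-5, -4] -> [-5, -5, -4, 1]


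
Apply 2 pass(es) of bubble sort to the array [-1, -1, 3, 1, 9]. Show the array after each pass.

After pass 1: [-1, -1, 1, 3, 9] (1 swaps)
After pass 2: [-1, -1, 1, 3, 9] (0 swaps)
Total swaps: 1


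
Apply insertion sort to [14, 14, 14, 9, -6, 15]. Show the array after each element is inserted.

First element 14 is already 'sorted'
Insert 14: shifted 0 elements -> [14, 14, 14, 9, -6, 15]
Insert 14: shifted 0 elements -> [14, 14, 14, 9, -6, 15]
Insert 9: shifted 3 elements -> [9, 14, 14, 14, -6, 15]
Insert -6: shifted 4 elements -> [-6, 9, 14, 14, 14, 15]
Insert 15: shifted 0 elements -> [-6, 9, 14, 14, 14, 15]


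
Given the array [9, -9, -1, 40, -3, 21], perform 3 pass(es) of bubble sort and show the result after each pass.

After pass 1: [-9, -1, 9, -3, 21, 40] (4 swaps)
After pass 2: [-9, -1, -3, 9, 21, 40] (1 swaps)
After pass 3: [-9, -3, -1, 9, 21, 40] (1 swaps)
Total swaps: 6


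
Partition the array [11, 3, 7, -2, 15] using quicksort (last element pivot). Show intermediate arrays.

Partition 1: pivot=15 at index 4 -> [11, 3, 7, -2, 15]
Partition 2: pivot=-2 at index 0 -> [-2, 3, 7, 11, 15]
Partition 3: pivot=11 at index 3 -> [-2, 3, 7, 11, 15]
Partition 4: pivot=7 at index 2 -> [-2, 3, 7, 11, 15]


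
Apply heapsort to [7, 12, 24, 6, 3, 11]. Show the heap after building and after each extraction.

Build heap: [24, 12, 11, 6, 3, 7]
Extract 24: [12, 7, 11, 6, 3, 24]
Extract 12: [11, 7, 3, 6, 12, 24]
Extract 11: [7, 6, 3, 11, 12, 24]
Extract 7: [6, 3, 7, 11, 12, 24]
Extract 6: [3, 6, 7, 11, 12, 24]


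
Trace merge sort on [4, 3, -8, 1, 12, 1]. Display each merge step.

Divide and conquer:
  Merge [3] + [-8] -> [-8, 3]
  Merge [4] + [-8, 3] -> [-8, 3, 4]
  Merge [12] + [1] -> [1, 12]
  Merge [1] + [1, 12] -> [1, 1, 12]
  Merge [-8, 3, 4] + [1, 1, 12] -> [-8, 1, 1, 3, 4, 12]


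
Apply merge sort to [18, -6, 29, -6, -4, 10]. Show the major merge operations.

Divide and conquer:
  Merge [-6] + [29] -> [-6, 29]
  Merge [18] + [-6, 29] -> [-6, 18, 29]
  Merge [-4] + [10] -> [-4, 10]
  Merge [-6] + [-4, 10] -> [-6, -4, 10]
  Merge [-6, 18, 29] + [-6, -4, 10] -> [-6, -6, -4, 10, 18, 29]


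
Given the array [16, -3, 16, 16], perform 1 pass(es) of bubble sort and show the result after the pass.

After pass 1: [-3, 16, 16, 16] (1 swaps)
Total swaps: 1


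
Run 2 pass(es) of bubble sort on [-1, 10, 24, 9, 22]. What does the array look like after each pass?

After pass 1: [-1, 10, 9, 22, 24] (2 swaps)
After pass 2: [-1, 9, 10, 22, 24] (1 swaps)
Total swaps: 3


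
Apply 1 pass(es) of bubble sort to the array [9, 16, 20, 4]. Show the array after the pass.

After pass 1: [9, 16, 4, 20] (1 swaps)
Total swaps: 1


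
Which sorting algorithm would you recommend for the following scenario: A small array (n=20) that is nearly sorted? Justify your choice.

Best choice: Insertion sort
Reason: Insertion sort is O(n) for nearly sorted arrays and has low overhead


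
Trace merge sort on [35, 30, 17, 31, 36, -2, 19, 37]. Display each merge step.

Divide and conquer:
  Merge [35] + [30] -> [30, 35]
  Merge [17] + [31] -> [17, 31]
  Merge [30, 35] + [17, 31] -> [17, 30, 31, 35]
  Merge [36] + [-2] -> [-2, 36]
  Merge [19] + [37] -> [19, 37]
  Merge [-2, 36] + [19, 37] -> [-2, 19, 36, 37]
  Merge [17, 30, 31, 35] + [-2, 19, 36, 37] -> [-2, 17, 19, 30, 31, 35, 36, 37]


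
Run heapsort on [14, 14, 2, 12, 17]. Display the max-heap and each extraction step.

Build heap: [17, 14, 2, 12, 14]
Extract 17: [14, 14, 2, 12, 17]
Extract 14: [14, 12, 2, 14, 17]
Extract 14: [12, 2, 14, 14, 17]
Extract 12: [2, 12, 14, 14, 17]


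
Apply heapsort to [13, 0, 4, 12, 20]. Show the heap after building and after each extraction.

Build heap: [20, 13, 4, 12, 0]
Extract 20: [13, 12, 4, 0, 20]
Extract 13: [12, 0, 4, 13, 20]
Extract 12: [4, 0, 12, 13, 20]
Extract 4: [0, 4, 12, 13, 20]


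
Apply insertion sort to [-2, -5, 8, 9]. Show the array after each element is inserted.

First element -2 is already 'sorted'
Insert -5: shifted 1 elements -> [-5, -2, 8, 9]
Insert 8: shifted 0 elements -> [-5, -2, 8, 9]
Insert 9: shifted 0 elements -> [-5, -2, 8, 9]


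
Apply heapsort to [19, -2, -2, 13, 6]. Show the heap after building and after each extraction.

Build heap: [19, 13, -2, -2, 6]
Extract 19: [13, 6, -2, -2, 19]
Extract 13: [6, -2, -2, 13, 19]
Extract 6: [-2, -2, 6, 13, 19]
Extract -2: [-2, -2, 6, 13, 19]


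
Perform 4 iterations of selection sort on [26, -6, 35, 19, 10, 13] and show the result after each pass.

Pass 1: Select minimum -6 at index 1, swap -> [-6, 26, 35, 19, 10, 13]
Pass 2: Select minimum 10 at index 4, swap -> [-6, 10, 35, 19, 26, 13]
Pass 3: Select minimum 13 at index 5, swap -> [-6, 10, 13, 19, 26, 35]
Pass 4: Select minimum 19 at index 3, swap -> [-6, 10, 13, 19, 26, 35]


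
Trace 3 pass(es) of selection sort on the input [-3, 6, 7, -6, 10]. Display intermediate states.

Pass 1: Select minimum -6 at index 3, swap -> [-6, 6, 7, -3, 10]
Pass 2: Select minimum -3 at index 3, swap -> [-6, -3, 7, 6, 10]
Pass 3: Select minimum 6 at index 3, swap -> [-6, -3, 6, 7, 10]


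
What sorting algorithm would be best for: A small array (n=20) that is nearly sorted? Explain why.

Best choice: Insertion sort
Reason: Insertion sort is O(n) for nearly sorted arrays and has low overhead


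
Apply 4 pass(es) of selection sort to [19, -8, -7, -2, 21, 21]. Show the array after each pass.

Pass 1: Select minimum -8 at index 1, swap -> [-8, 19, -7, -2, 21, 21]
Pass 2: Select minimum -7 at index 2, swap -> [-8, -7, 19, -2, 21, 21]
Pass 3: Select minimum -2 at index 3, swap -> [-8, -7, -2, 19, 21, 21]
Pass 4: Select minimum 19 at index 3, swap -> [-8, -7, -2, 19, 21, 21]


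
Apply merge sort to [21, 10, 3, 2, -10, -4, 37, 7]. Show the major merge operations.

Divide and conquer:
  Merge [21] + [10] -> [10, 21]
  Merge [3] + [2] -> [2, 3]
  Merge [10, 21] + [2, 3] -> [2, 3, 10, 21]
  Merge [-10] + [-4] -> [-10, -4]
  Merge [37] + [7] -> [7, 37]
  Merge [-10, -4] + [7, 37] -> [-10, -4, 7, 37]
  Merge [2, 3, 10, 21] + [-10, -4, 7, 37] -> [-10, -4, 2, 3, 7, 10, 21, 37]


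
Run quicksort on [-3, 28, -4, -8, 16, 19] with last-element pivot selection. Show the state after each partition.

Partition 1: pivot=19 at index 4 -> [-3, -4, -8, 16, 19, 28]
Partition 2: pivot=16 at index 3 -> [-3, -4, -8, 16, 19, 28]
Partition 3: pivot=-8 at index 0 -> [-8, -4, -3, 16, 19, 28]
Partition 4: pivot=-3 at index 2 -> [-8, -4, -3, 16, 19, 28]


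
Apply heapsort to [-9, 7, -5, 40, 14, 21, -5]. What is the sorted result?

Build heap: [40, 14, 21, 7, -9, -5, -5]
Extract 40: [21, 14, -5, 7, -9, -5, 40]
Extract 21: [14, 7, -5, -5, -9, 21, 40]
Extract 14: [7, -5, -5, -9, 14, 21, 40]
Extract 7: [-5, -9, -5, 7, 14, 21, 40]
Extract -5: [-5, -9, -5, 7, 14, 21, 40]
Extract -5: [-9, -5, -5, 7, 14, 21, 40]


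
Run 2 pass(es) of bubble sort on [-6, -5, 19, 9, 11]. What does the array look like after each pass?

After pass 1: [-6, -5, 9, 11, 19] (2 swaps)
After pass 2: [-6, -5, 9, 11, 19] (0 swaps)
Total swaps: 2


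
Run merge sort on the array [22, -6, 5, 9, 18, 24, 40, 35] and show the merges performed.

Divide and conquer:
  Merge [22] + [-6] -> [-6, 22]
  Merge [5] + [9] -> [5, 9]
  Merge [-6, 22] + [5, 9] -> [-6, 5, 9, 22]
  Merge [18] + [24] -> [18, 24]
  Merge [40] + [35] -> [35, 40]
  Merge [18, 24] + [35, 40] -> [18, 24, 35, 40]
  Merge [-6, 5, 9, 22] + [18, 24, 35, 40] -> [-6, 5, 9, 18, 22, 24, 35, 40]


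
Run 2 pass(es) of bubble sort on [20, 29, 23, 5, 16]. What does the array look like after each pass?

After pass 1: [20, 23, 5, 16, 29] (3 swaps)
After pass 2: [20, 5, 16, 23, 29] (2 swaps)
Total swaps: 5


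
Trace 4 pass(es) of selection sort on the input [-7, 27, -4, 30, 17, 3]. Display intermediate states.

Pass 1: Select minimum -7 at index 0, swap -> [-7, 27, -4, 30, 17, 3]
Pass 2: Select minimum -4 at index 2, swap -> [-7, -4, 27, 30, 17, 3]
Pass 3: Select minimum 3 at index 5, swap -> [-7, -4, 3, 30, 17, 27]
Pass 4: Select minimum 17 at index 4, swap -> [-7, -4, 3, 17, 30, 27]


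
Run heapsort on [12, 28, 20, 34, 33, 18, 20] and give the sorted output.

Build heap: [34, 33, 20, 28, 12, 18, 20]
Extract 34: [33, 28, 20, 20, 12, 18, 34]
Extract 33: [28, 20, 20, 18, 12, 33, 34]
Extract 28: [20, 18, 20, 12, 28, 33, 34]
Extract 20: [20, 18, 12, 20, 28, 33, 34]
Extract 20: [18, 12, 20, 20, 28, 33, 34]
Extract 18: [12, 18, 20, 20, 28, 33, 34]


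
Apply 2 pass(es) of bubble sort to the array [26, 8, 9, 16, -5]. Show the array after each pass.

After pass 1: [8, 9, 16, -5, 26] (4 swaps)
After pass 2: [8, 9, -5, 16, 26] (1 swaps)
Total swaps: 5


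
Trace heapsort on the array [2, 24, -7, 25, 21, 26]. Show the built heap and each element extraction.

Build heap: [26, 25, 2, 24, 21, -7]
Extract 26: [25, 24, 2, -7, 21, 26]
Extract 25: [24, 21, 2, -7, 25, 26]
Extract 24: [21, -7, 2, 24, 25, 26]
Extract 21: [2, -7, 21, 24, 25, 26]
Extract 2: [-7, 2, 21, 24, 25, 26]


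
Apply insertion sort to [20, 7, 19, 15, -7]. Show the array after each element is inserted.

First element 20 is already 'sorted'
Insert 7: shifted 1 elements -> [7, 20, 19, 15, -7]
Insert 19: shifted 1 elements -> [7, 19, 20, 15, -7]
Insert 15: shifted 2 elements -> [7, 15, 19, 20, -7]
Insert -7: shifted 4 elements -> [-7, 7, 15, 19, 20]


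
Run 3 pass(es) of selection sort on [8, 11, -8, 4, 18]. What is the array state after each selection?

Pass 1: Select minimum -8 at index 2, swap -> [-8, 11, 8, 4, 18]
Pass 2: Select minimum 4 at index 3, swap -> [-8, 4, 8, 11, 18]
Pass 3: Select minimum 8 at index 2, swap -> [-8, 4, 8, 11, 18]


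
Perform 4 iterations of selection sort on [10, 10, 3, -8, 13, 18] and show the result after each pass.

Pass 1: Select minimum -8 at index 3, swap -> [-8, 10, 3, 10, 13, 18]
Pass 2: Select minimum 3 at index 2, swap -> [-8, 3, 10, 10, 13, 18]
Pass 3: Select minimum 10 at index 2, swap -> [-8, 3, 10, 10, 13, 18]
Pass 4: Select minimum 10 at index 3, swap -> [-8, 3, 10, 10, 13, 18]


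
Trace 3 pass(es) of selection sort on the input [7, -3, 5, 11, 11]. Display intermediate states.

Pass 1: Select minimum -3 at index 1, swap -> [-3, 7, 5, 11, 11]
Pass 2: Select minimum 5 at index 2, swap -> [-3, 5, 7, 11, 11]
Pass 3: Select minimum 7 at index 2, swap -> [-3, 5, 7, 11, 11]


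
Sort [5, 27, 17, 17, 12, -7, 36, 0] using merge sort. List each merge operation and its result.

Divide and conquer:
  Merge [5] + [27] -> [5, 27]
  Merge [17] + [17] -> [17, 17]
  Merge [5, 27] + [17, 17] -> [5, 17, 17, 27]
  Merge [12] + [-7] -> [-7, 12]
  Merge [36] + [0] -> [0, 36]
  Merge [-7, 12] + [0, 36] -> [-7, 0, 12, 36]
  Merge [5, 17, 17, 27] + [-7, 0, 12, 36] -> [-7, 0, 5, 12, 17, 17, 27, 36]


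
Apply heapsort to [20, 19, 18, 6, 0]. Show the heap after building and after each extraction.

Build heap: [20, 19, 18, 6, 0]
Extract 20: [19, 6, 18, 0, 20]
Extract 19: [18, 6, 0, 19, 20]
Extract 18: [6, 0, 18, 19, 20]
Extract 6: [0, 6, 18, 19, 20]


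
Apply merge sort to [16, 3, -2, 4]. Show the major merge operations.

Divide and conquer:
  Merge [16] + [3] -> [3, 16]
  Merge [-2] + [4] -> [-2, 4]
  Merge [3, 16] + [-2, 4] -> [-2, 3, 4, 16]


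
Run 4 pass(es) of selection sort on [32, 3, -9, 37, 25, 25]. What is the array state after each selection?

Pass 1: Select minimum -9 at index 2, swap -> [-9, 3, 32, 37, 25, 25]
Pass 2: Select minimum 3 at index 1, swap -> [-9, 3, 32, 37, 25, 25]
Pass 3: Select minimum 25 at index 4, swap -> [-9, 3, 25, 37, 32, 25]
Pass 4: Select minimum 25 at index 5, swap -> [-9, 3, 25, 25, 32, 37]


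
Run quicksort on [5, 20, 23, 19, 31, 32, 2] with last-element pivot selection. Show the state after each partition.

Partition 1: pivot=2 at index 0 -> [2, 20, 23, 19, 31, 32, 5]
Partition 2: pivot=5 at index 1 -> [2, 5, 23, 19, 31, 32, 20]
Partition 3: pivot=20 at index 3 -> [2, 5, 19, 20, 31, 32, 23]
Partition 4: pivot=23 at index 4 -> [2, 5, 19, 20, 23, 32, 31]
Partition 5: pivot=31 at index 5 -> [2, 5, 19, 20, 23, 31, 32]


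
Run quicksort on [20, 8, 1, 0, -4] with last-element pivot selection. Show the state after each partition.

Partition 1: pivot=-4 at index 0 -> [-4, 8, 1, 0, 20]
Partition 2: pivot=20 at index 4 -> [-4, 8, 1, 0, 20]
Partition 3: pivot=0 at index 1 -> [-4, 0, 1, 8, 20]
Partition 4: pivot=8 at index 3 -> [-4, 0, 1, 8, 20]


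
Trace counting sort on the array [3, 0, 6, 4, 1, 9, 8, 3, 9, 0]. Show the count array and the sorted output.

Count array: [2, 1, 0, 2, 1, 0, 1, 0, 1, 2]
(count[i] = number of elements equal to i)
Cumulative count: [2, 3, 3, 5, 6, 6, 7, 7, 8, 10]
Sorted: [0, 0, 1, 3, 3, 4, 6, 8, 9, 9]


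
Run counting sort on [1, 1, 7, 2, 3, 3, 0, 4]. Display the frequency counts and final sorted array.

Count array: [1, 2, 1, 2, 1, 0, 0, 1]
(count[i] = number of elements equal to i)
Cumulative count: [1, 3, 4, 6, 7, 7, 7, 8]
Sorted: [0, 1, 1, 2, 3, 3, 4, 7]


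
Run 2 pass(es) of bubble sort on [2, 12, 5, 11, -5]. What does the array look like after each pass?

After pass 1: [2, 5, 11, -5, 12] (3 swaps)
After pass 2: [2, 5, -5, 11, 12] (1 swaps)
Total swaps: 4


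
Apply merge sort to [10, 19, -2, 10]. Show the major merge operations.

Divide and conquer:
  Merge [10] + [19] -> [10, 19]
  Merge [-2] + [10] -> [-2, 10]
  Merge [10, 19] + [-2, 10] -> [-2, 10, 10, 19]


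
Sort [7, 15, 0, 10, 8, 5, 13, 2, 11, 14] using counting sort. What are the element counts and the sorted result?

Count array: [1, 0, 1, 0, 0, 1, 0, 1, 1, 0, 1, 1, 0, 1, 1, 1]
(count[i] = number of elements equal to i)
Cumulative count: [1, 1, 2, 2, 2, 3, 3, 4, 5, 5, 6, 7, 7, 8, 9, 10]
Sorted: [0, 2, 5, 7, 8, 10, 11, 13, 14, 15]


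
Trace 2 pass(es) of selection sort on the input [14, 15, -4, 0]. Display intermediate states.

Pass 1: Select minimum -4 at index 2, swap -> [-4, 15, 14, 0]
Pass 2: Select minimum 0 at index 3, swap -> [-4, 0, 14, 15]


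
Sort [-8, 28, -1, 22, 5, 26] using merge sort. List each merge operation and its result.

Divide and conquer:
  Merge [28] + [-1] -> [-1, 28]
  Merge [-8] + [-1, 28] -> [-8, -1, 28]
  Merge [5] + [26] -> [5, 26]
  Merge [22] + [5, 26] -> [5, 22, 26]
  Merge [-8, -1, 28] + [5, 22, 26] -> [-8, -1, 5, 22, 26, 28]


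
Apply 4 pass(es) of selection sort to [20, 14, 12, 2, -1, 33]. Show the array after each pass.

Pass 1: Select minimum -1 at index 4, swap -> [-1, 14, 12, 2, 20, 33]
Pass 2: Select minimum 2 at index 3, swap -> [-1, 2, 12, 14, 20, 33]
Pass 3: Select minimum 12 at index 2, swap -> [-1, 2, 12, 14, 20, 33]
Pass 4: Select minimum 14 at index 3, swap -> [-1, 2, 12, 14, 20, 33]


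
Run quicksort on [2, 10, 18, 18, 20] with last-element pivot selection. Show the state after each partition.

Partition 1: pivot=20 at index 4 -> [2, 10, 18, 18, 20]
Partition 2: pivot=18 at index 3 -> [2, 10, 18, 18, 20]
Partition 3: pivot=18 at index 2 -> [2, 10, 18, 18, 20]
Partition 4: pivot=10 at index 1 -> [2, 10, 18, 18, 20]


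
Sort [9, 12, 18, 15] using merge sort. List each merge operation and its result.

Divide and conquer:
  Merge [9] + [12] -> [9, 12]
  Merge [18] + [15] -> [15, 18]
  Merge [9, 12] + [15, 18] -> [9, 12, 15, 18]


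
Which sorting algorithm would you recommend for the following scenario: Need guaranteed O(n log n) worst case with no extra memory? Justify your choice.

Best choice: Heapsort
Reason: Heapsort is O(n log n) worst case and sorts in-place; quicksort can degrade to O(n^2)


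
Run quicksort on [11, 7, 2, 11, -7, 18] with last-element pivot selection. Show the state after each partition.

Partition 1: pivot=18 at index 5 -> [11, 7, 2, 11, -7, 18]
Partition 2: pivot=-7 at index 0 -> [-7, 7, 2, 11, 11, 18]
Partition 3: pivot=11 at index 4 -> [-7, 7, 2, 11, 11, 18]
Partition 4: pivot=11 at index 3 -> [-7, 7, 2, 11, 11, 18]
Partition 5: pivot=2 at index 1 -> [-7, 2, 7, 11, 11, 18]


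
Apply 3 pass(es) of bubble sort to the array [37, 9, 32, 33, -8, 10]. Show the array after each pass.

After pass 1: [9, 32, 33, -8, 10, 37] (5 swaps)
After pass 2: [9, 32, -8, 10, 33, 37] (2 swaps)
After pass 3: [9, -8, 10, 32, 33, 37] (2 swaps)
Total swaps: 9


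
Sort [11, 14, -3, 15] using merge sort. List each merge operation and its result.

Divide and conquer:
  Merge [11] + [14] -> [11, 14]
  Merge [-3] + [15] -> [-3, 15]
  Merge [11, 14] + [-3, 15] -> [-3, 11, 14, 15]


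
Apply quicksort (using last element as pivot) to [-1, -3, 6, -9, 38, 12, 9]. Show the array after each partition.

Partition 1: pivot=9 at index 4 -> [-1, -3, 6, -9, 9, 12, 38]
Partition 2: pivot=-9 at index 0 -> [-9, -3, 6, -1, 9, 12, 38]
Partition 3: pivot=-1 at index 2 -> [-9, -3, -1, 6, 9, 12, 38]
Partition 4: pivot=38 at index 6 -> [-9, -3, -1, 6, 9, 12, 38]


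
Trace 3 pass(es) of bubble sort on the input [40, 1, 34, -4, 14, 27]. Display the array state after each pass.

After pass 1: [1, 34, -4, 14, 27, 40] (5 swaps)
After pass 2: [1, -4, 14, 27, 34, 40] (3 swaps)
After pass 3: [-4, 1, 14, 27, 34, 40] (1 swaps)
Total swaps: 9


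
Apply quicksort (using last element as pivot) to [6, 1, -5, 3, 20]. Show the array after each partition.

Partition 1: pivot=20 at index 4 -> [6, 1, -5, 3, 20]
Partition 2: pivot=3 at index 2 -> [1, -5, 3, 6, 20]
Partition 3: pivot=-5 at index 0 -> [-5, 1, 3, 6, 20]


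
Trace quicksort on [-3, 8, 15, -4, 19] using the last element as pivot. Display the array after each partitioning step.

Partition 1: pivot=19 at index 4 -> [-3, 8, 15, -4, 19]
Partition 2: pivot=-4 at index 0 -> [-4, 8, 15, -3, 19]
Partition 3: pivot=-3 at index 1 -> [-4, -3, 15, 8, 19]
Partition 4: pivot=8 at index 2 -> [-4, -3, 8, 15, 19]


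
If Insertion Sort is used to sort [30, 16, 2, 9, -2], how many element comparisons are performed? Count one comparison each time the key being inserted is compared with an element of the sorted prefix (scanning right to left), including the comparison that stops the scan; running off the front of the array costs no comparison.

Insert 16: 30 > 16 (shift), reached front = 1 comparison(s) -> [16, 30, 2, 9, -2]
Insert 2: 30 > 2 (shift), 16 > 2 (shift), reached front = 2 comparison(s) -> [2, 16, 30, 9, -2]
Insert 9: 30 > 9 (shift), 16 > 9 (shift), 2 <= 9 (stop) = 3 comparison(s) -> [2, 9, 16, 30, -2]
Insert -2: 30 > -2 (shift), 16 > -2 (shift), 9 > -2 (shift), 2 > -2 (shift), reached front = 4 comparison(s) -> [-2, 2, 9, 16, 30]
Total comparisons: 1 + 2 + 3 + 4 = 10


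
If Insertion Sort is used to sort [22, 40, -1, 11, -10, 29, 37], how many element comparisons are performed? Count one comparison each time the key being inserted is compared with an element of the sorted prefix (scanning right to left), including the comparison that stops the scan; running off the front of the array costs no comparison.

Insert 40: 22 <= 40 (stop) = 1 comparison(s) -> [22, 40, -1, 11, -10, 29, 37]
Insert -1: 40 > -1 (shift), 22 > -1 (shift), reached front = 2 comparison(s) -> [-1, 22, 40, 11, -10, 29, 37]
Insert 11: 40 > 11 (shift), 22 > 11 (shift), -1 <= 11 (stop) = 3 comparison(s) -> [-1, 11, 22, 40, -10, 29, 37]
Insert -10: 40 > -10 (shift), 22 > -10 (shift), 11 > -10 (shift), -1 > -10 (shift), reached front = 4 comparison(s) -> [-10, -1, 11, 22, 40, 29, 37]
Insert 29: 40 > 29 (shift), 22 <= 29 (stop) = 2 comparison(s) -> [-10, -1, 11, 22, 29, 40, 37]
Insert 37: 40 > 37 (shift), 29 <= 37 (stop) = 2 comparison(s) -> [-10, -1, 11, 22, 29, 37, 40]
Total comparisons: 1 + 2 + 3 + 4 + 2 + 2 = 14


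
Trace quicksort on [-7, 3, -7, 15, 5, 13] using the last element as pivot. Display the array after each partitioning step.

Partition 1: pivot=13 at index 4 -> [-7, 3, -7, 5, 13, 15]
Partition 2: pivot=5 at index 3 -> [-7, 3, -7, 5, 13, 15]
Partition 3: pivot=-7 at index 1 -> [-7, -7, 3, 5, 13, 15]


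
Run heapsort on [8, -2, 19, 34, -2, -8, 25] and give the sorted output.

Build heap: [34, 8, 25, -2, -2, -8, 19]
Extract 34: [25, 8, 19, -2, -2, -8, 34]
Extract 25: [19, 8, -8, -2, -2, 25, 34]
Extract 19: [8, -2, -8, -2, 19, 25, 34]
Extract 8: [-2, -2, -8, 8, 19, 25, 34]
Extract -2: [-2, -8, -2, 8, 19, 25, 34]
Extract -2: [-8, -2, -2, 8, 19, 25, 34]


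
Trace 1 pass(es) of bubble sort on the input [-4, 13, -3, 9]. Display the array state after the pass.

After pass 1: [-4, -3, 9, 13] (2 swaps)
Total swaps: 2


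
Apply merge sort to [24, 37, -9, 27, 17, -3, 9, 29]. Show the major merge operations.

Divide and conquer:
  Merge [24] + [37] -> [24, 37]
  Merge [-9] + [27] -> [-9, 27]
  Merge [24, 37] + [-9, 27] -> [-9, 24, 27, 37]
  Merge [17] + [-3] -> [-3, 17]
  Merge [9] + [29] -> [9, 29]
  Merge [-3, 17] + [9, 29] -> [-3, 9, 17, 29]
  Merge [-9, 24, 27, 37] + [-3, 9, 17, 29] -> [-9, -3, 9, 17, 24, 27, 29, 37]


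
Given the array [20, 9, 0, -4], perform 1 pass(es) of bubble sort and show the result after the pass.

After pass 1: [9, 0, -4, 20] (3 swaps)
Total swaps: 3


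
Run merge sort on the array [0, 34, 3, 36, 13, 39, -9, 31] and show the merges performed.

Divide and conquer:
  Merge [0] + [34] -> [0, 34]
  Merge [3] + [36] -> [3, 36]
  Merge [0, 34] + [3, 36] -> [0, 3, 34, 36]
  Merge [13] + [39] -> [13, 39]
  Merge [-9] + [31] -> [-9, 31]
  Merge [13, 39] + [-9, 31] -> [-9, 13, 31, 39]
  Merge [0, 3, 34, 36] + [-9, 13, 31, 39] -> [-9, 0, 3, 13, 31, 34, 36, 39]


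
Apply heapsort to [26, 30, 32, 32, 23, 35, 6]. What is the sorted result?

Build heap: [35, 32, 32, 30, 23, 26, 6]
Extract 35: [32, 30, 32, 6, 23, 26, 35]
Extract 32: [32, 30, 26, 6, 23, 32, 35]
Extract 32: [30, 23, 26, 6, 32, 32, 35]
Extract 30: [26, 23, 6, 30, 32, 32, 35]
Extract 26: [23, 6, 26, 30, 32, 32, 35]
Extract 23: [6, 23, 26, 30, 32, 32, 35]


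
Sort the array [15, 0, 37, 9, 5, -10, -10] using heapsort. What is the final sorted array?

Build heap: [37, 9, 15, 0, 5, -10, -10]
Extract 37: [15, 9, -10, 0, 5, -10, 37]
Extract 15: [9, 5, -10, 0, -10, 15, 37]
Extract 9: [5, 0, -10, -10, 9, 15, 37]
Extract 5: [0, -10, -10, 5, 9, 15, 37]
Extract 0: [-10, -10, 0, 5, 9, 15, 37]
Extract -10: [-10, -10, 0, 5, 9, 15, 37]
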